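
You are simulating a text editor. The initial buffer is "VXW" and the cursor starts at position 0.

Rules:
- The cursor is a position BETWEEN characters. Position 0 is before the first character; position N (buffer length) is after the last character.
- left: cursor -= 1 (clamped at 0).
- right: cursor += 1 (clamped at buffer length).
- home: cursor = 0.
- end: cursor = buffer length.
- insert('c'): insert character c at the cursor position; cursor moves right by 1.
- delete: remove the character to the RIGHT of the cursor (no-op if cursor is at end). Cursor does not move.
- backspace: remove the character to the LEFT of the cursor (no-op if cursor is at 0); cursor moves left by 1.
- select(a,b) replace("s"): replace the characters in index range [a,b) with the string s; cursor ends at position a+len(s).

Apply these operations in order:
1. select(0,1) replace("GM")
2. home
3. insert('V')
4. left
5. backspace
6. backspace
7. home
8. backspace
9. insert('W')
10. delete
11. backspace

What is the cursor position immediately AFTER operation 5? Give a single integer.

Answer: 0

Derivation:
After op 1 (select(0,1) replace("GM")): buf='GMXW' cursor=2
After op 2 (home): buf='GMXW' cursor=0
After op 3 (insert('V')): buf='VGMXW' cursor=1
After op 4 (left): buf='VGMXW' cursor=0
After op 5 (backspace): buf='VGMXW' cursor=0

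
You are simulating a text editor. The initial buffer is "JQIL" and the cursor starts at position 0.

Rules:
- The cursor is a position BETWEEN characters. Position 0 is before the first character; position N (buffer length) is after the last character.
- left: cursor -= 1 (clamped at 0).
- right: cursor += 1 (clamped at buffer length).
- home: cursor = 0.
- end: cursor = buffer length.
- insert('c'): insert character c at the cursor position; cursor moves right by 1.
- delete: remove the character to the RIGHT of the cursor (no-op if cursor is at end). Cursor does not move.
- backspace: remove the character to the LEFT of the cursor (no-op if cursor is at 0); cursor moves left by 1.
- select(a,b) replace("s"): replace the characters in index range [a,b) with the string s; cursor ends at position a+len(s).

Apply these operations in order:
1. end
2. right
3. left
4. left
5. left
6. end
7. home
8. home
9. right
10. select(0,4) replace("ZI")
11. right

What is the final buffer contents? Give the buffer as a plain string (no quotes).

After op 1 (end): buf='JQIL' cursor=4
After op 2 (right): buf='JQIL' cursor=4
After op 3 (left): buf='JQIL' cursor=3
After op 4 (left): buf='JQIL' cursor=2
After op 5 (left): buf='JQIL' cursor=1
After op 6 (end): buf='JQIL' cursor=4
After op 7 (home): buf='JQIL' cursor=0
After op 8 (home): buf='JQIL' cursor=0
After op 9 (right): buf='JQIL' cursor=1
After op 10 (select(0,4) replace("ZI")): buf='ZI' cursor=2
After op 11 (right): buf='ZI' cursor=2

Answer: ZI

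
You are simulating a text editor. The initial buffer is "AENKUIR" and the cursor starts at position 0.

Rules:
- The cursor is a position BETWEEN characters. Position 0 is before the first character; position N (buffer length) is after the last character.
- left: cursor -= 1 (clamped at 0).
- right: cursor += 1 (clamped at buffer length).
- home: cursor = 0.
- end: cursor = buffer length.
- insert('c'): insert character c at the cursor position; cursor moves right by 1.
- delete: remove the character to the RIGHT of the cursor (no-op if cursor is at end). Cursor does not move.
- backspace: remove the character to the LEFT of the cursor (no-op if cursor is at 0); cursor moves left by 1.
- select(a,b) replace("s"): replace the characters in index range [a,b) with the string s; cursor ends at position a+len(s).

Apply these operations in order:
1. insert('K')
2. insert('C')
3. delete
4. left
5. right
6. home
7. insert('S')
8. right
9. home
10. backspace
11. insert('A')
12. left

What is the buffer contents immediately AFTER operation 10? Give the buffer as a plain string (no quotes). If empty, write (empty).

After op 1 (insert('K')): buf='KAENKUIR' cursor=1
After op 2 (insert('C')): buf='KCAENKUIR' cursor=2
After op 3 (delete): buf='KCENKUIR' cursor=2
After op 4 (left): buf='KCENKUIR' cursor=1
After op 5 (right): buf='KCENKUIR' cursor=2
After op 6 (home): buf='KCENKUIR' cursor=0
After op 7 (insert('S')): buf='SKCENKUIR' cursor=1
After op 8 (right): buf='SKCENKUIR' cursor=2
After op 9 (home): buf='SKCENKUIR' cursor=0
After op 10 (backspace): buf='SKCENKUIR' cursor=0

Answer: SKCENKUIR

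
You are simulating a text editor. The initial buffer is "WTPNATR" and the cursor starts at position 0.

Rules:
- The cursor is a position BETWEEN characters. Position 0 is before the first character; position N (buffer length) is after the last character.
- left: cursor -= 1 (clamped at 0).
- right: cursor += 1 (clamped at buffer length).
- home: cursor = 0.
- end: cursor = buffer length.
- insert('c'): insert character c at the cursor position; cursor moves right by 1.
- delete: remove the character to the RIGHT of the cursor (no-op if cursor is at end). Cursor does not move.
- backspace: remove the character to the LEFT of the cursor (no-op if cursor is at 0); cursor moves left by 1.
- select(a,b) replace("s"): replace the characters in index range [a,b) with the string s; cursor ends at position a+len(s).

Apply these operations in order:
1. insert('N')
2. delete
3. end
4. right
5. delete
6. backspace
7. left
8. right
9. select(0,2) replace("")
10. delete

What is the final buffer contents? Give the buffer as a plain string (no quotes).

After op 1 (insert('N')): buf='NWTPNATR' cursor=1
After op 2 (delete): buf='NTPNATR' cursor=1
After op 3 (end): buf='NTPNATR' cursor=7
After op 4 (right): buf='NTPNATR' cursor=7
After op 5 (delete): buf='NTPNATR' cursor=7
After op 6 (backspace): buf='NTPNAT' cursor=6
After op 7 (left): buf='NTPNAT' cursor=5
After op 8 (right): buf='NTPNAT' cursor=6
After op 9 (select(0,2) replace("")): buf='PNAT' cursor=0
After op 10 (delete): buf='NAT' cursor=0

Answer: NAT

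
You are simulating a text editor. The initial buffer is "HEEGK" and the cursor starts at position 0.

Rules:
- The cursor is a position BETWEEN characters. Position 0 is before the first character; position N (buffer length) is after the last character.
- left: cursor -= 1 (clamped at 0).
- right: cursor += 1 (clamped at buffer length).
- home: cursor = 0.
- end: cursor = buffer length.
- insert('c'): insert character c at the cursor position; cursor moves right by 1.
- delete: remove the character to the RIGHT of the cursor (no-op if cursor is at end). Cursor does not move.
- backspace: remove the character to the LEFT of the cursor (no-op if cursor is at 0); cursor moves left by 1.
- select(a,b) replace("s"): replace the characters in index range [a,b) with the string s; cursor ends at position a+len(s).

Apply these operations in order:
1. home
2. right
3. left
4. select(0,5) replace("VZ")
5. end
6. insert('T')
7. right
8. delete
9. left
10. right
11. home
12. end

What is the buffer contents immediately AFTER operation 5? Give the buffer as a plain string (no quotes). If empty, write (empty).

After op 1 (home): buf='HEEGK' cursor=0
After op 2 (right): buf='HEEGK' cursor=1
After op 3 (left): buf='HEEGK' cursor=0
After op 4 (select(0,5) replace("VZ")): buf='VZ' cursor=2
After op 5 (end): buf='VZ' cursor=2

Answer: VZ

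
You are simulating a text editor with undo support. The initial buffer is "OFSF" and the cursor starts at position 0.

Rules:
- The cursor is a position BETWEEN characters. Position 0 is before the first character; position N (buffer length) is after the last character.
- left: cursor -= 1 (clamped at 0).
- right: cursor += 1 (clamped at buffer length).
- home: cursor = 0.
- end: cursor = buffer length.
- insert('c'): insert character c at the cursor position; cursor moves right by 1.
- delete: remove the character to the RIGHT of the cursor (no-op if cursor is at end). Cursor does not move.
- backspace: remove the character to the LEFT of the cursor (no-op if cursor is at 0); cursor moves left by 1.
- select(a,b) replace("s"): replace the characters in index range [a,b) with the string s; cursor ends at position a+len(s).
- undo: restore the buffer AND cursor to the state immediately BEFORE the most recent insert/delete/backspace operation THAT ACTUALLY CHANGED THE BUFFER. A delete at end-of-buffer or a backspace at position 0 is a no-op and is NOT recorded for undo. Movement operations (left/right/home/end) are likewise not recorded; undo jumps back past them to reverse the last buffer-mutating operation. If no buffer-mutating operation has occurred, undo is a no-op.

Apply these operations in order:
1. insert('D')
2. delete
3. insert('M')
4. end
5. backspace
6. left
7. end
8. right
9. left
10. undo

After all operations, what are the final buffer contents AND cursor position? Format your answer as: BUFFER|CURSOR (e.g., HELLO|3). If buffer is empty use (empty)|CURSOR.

Answer: DMFSF|5

Derivation:
After op 1 (insert('D')): buf='DOFSF' cursor=1
After op 2 (delete): buf='DFSF' cursor=1
After op 3 (insert('M')): buf='DMFSF' cursor=2
After op 4 (end): buf='DMFSF' cursor=5
After op 5 (backspace): buf='DMFS' cursor=4
After op 6 (left): buf='DMFS' cursor=3
After op 7 (end): buf='DMFS' cursor=4
After op 8 (right): buf='DMFS' cursor=4
After op 9 (left): buf='DMFS' cursor=3
After op 10 (undo): buf='DMFSF' cursor=5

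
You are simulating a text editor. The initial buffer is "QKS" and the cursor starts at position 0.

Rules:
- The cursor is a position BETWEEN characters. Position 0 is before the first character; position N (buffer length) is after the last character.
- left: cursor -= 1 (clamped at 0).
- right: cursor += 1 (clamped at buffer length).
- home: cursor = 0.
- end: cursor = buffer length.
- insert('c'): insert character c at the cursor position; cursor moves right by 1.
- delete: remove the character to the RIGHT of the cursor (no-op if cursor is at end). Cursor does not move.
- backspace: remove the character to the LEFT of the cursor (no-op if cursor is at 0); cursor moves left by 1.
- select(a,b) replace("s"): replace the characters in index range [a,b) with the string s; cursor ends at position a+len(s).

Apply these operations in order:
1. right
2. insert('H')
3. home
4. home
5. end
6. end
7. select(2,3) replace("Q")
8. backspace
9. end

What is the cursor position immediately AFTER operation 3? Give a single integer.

After op 1 (right): buf='QKS' cursor=1
After op 2 (insert('H')): buf='QHKS' cursor=2
After op 3 (home): buf='QHKS' cursor=0

Answer: 0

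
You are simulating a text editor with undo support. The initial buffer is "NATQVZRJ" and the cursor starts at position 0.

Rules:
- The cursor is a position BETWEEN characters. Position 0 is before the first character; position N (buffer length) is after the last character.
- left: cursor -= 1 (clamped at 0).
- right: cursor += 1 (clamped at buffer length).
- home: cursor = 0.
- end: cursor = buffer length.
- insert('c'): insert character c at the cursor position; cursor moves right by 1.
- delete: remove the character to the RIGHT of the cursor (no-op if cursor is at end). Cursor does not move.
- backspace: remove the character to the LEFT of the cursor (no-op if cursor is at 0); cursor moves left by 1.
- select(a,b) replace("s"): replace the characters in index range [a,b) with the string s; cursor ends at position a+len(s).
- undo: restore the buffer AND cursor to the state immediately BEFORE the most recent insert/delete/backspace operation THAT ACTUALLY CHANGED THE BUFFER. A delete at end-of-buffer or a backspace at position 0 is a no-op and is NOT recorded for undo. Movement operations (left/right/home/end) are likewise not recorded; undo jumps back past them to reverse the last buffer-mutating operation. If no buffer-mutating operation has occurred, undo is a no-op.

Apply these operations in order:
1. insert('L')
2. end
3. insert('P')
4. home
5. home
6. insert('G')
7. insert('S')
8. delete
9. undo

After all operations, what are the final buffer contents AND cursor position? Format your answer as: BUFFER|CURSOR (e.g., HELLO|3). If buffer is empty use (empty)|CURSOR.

Answer: GSLNATQVZRJP|2

Derivation:
After op 1 (insert('L')): buf='LNATQVZRJ' cursor=1
After op 2 (end): buf='LNATQVZRJ' cursor=9
After op 3 (insert('P')): buf='LNATQVZRJP' cursor=10
After op 4 (home): buf='LNATQVZRJP' cursor=0
After op 5 (home): buf='LNATQVZRJP' cursor=0
After op 6 (insert('G')): buf='GLNATQVZRJP' cursor=1
After op 7 (insert('S')): buf='GSLNATQVZRJP' cursor=2
After op 8 (delete): buf='GSNATQVZRJP' cursor=2
After op 9 (undo): buf='GSLNATQVZRJP' cursor=2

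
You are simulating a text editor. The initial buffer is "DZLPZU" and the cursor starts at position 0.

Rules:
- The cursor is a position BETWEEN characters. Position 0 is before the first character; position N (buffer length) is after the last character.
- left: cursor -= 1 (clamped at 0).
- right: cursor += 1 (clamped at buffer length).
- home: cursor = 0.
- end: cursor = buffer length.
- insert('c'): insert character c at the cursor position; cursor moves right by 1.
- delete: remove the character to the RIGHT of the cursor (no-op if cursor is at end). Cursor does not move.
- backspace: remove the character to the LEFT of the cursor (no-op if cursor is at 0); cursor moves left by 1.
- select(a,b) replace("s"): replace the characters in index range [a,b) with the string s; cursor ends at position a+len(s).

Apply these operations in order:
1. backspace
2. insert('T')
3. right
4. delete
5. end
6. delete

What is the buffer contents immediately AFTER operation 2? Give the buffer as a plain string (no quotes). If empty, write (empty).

After op 1 (backspace): buf='DZLPZU' cursor=0
After op 2 (insert('T')): buf='TDZLPZU' cursor=1

Answer: TDZLPZU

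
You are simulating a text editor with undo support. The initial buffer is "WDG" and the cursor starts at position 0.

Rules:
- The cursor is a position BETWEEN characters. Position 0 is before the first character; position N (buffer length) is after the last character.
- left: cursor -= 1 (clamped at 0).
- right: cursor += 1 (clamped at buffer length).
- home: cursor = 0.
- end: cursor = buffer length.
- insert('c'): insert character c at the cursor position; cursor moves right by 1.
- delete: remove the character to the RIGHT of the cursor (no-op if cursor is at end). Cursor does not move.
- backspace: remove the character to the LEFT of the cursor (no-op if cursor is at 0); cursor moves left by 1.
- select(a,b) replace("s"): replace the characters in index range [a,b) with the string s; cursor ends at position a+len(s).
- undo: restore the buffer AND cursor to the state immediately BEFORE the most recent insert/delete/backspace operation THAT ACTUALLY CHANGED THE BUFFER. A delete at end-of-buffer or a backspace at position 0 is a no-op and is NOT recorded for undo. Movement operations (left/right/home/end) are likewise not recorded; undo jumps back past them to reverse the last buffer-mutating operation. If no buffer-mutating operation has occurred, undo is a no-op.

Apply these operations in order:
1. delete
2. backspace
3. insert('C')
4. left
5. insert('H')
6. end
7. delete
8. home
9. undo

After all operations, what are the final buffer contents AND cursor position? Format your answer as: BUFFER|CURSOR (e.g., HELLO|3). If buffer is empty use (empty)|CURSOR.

Answer: CDG|0

Derivation:
After op 1 (delete): buf='DG' cursor=0
After op 2 (backspace): buf='DG' cursor=0
After op 3 (insert('C')): buf='CDG' cursor=1
After op 4 (left): buf='CDG' cursor=0
After op 5 (insert('H')): buf='HCDG' cursor=1
After op 6 (end): buf='HCDG' cursor=4
After op 7 (delete): buf='HCDG' cursor=4
After op 8 (home): buf='HCDG' cursor=0
After op 9 (undo): buf='CDG' cursor=0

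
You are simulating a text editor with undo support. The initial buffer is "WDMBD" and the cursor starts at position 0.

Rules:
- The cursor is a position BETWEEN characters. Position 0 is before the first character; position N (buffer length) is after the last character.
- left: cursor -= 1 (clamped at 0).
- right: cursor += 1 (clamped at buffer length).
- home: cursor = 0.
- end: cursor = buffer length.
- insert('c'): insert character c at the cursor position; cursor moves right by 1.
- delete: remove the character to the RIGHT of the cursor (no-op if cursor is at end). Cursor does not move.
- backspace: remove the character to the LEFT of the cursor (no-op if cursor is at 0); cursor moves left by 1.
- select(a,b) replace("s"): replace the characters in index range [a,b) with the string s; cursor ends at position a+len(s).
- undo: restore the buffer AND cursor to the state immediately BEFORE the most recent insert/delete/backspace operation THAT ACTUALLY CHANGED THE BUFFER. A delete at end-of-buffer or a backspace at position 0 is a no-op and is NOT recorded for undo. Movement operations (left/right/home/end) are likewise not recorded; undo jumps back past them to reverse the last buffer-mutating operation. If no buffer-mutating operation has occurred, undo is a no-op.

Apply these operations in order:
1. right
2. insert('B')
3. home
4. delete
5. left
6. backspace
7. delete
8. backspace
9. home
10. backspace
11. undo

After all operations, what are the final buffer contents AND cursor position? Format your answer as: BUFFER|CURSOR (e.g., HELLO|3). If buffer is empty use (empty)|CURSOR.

After op 1 (right): buf='WDMBD' cursor=1
After op 2 (insert('B')): buf='WBDMBD' cursor=2
After op 3 (home): buf='WBDMBD' cursor=0
After op 4 (delete): buf='BDMBD' cursor=0
After op 5 (left): buf='BDMBD' cursor=0
After op 6 (backspace): buf='BDMBD' cursor=0
After op 7 (delete): buf='DMBD' cursor=0
After op 8 (backspace): buf='DMBD' cursor=0
After op 9 (home): buf='DMBD' cursor=0
After op 10 (backspace): buf='DMBD' cursor=0
After op 11 (undo): buf='BDMBD' cursor=0

Answer: BDMBD|0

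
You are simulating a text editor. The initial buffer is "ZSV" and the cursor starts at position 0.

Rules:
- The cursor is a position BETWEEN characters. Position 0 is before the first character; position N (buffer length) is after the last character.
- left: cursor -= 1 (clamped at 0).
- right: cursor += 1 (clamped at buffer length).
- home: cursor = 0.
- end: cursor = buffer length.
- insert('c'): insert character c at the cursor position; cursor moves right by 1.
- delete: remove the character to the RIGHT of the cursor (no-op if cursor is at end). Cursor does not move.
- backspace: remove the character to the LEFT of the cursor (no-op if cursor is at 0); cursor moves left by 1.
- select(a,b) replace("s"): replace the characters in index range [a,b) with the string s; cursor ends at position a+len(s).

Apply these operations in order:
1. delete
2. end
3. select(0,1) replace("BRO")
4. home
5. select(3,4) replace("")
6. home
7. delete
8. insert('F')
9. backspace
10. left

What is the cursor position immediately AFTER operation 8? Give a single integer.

After op 1 (delete): buf='SV' cursor=0
After op 2 (end): buf='SV' cursor=2
After op 3 (select(0,1) replace("BRO")): buf='BROV' cursor=3
After op 4 (home): buf='BROV' cursor=0
After op 5 (select(3,4) replace("")): buf='BRO' cursor=3
After op 6 (home): buf='BRO' cursor=0
After op 7 (delete): buf='RO' cursor=0
After op 8 (insert('F')): buf='FRO' cursor=1

Answer: 1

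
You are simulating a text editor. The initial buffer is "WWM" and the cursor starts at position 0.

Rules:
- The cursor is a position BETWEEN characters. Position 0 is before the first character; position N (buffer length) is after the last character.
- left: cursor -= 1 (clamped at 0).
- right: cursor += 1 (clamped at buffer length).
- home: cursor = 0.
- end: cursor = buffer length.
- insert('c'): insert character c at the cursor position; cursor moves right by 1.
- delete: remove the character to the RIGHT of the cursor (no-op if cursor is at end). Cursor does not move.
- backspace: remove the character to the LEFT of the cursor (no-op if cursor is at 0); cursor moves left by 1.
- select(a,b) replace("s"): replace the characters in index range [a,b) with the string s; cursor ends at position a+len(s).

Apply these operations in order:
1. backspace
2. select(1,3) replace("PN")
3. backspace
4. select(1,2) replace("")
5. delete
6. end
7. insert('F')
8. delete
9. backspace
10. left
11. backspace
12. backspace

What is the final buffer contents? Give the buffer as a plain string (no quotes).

Answer: W

Derivation:
After op 1 (backspace): buf='WWM' cursor=0
After op 2 (select(1,3) replace("PN")): buf='WPN' cursor=3
After op 3 (backspace): buf='WP' cursor=2
After op 4 (select(1,2) replace("")): buf='W' cursor=1
After op 5 (delete): buf='W' cursor=1
After op 6 (end): buf='W' cursor=1
After op 7 (insert('F')): buf='WF' cursor=2
After op 8 (delete): buf='WF' cursor=2
After op 9 (backspace): buf='W' cursor=1
After op 10 (left): buf='W' cursor=0
After op 11 (backspace): buf='W' cursor=0
After op 12 (backspace): buf='W' cursor=0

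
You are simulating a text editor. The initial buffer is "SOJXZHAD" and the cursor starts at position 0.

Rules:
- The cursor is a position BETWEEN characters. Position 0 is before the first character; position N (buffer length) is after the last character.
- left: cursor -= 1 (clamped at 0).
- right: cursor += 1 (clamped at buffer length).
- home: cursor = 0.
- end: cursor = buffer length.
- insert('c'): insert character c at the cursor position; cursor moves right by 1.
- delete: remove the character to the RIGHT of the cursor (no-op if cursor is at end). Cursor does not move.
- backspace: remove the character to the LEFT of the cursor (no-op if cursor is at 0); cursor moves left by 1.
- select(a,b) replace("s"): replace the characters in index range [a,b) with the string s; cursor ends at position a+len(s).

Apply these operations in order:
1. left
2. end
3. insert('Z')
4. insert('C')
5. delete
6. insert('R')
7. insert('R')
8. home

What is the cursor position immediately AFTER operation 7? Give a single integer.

After op 1 (left): buf='SOJXZHAD' cursor=0
After op 2 (end): buf='SOJXZHAD' cursor=8
After op 3 (insert('Z')): buf='SOJXZHADZ' cursor=9
After op 4 (insert('C')): buf='SOJXZHADZC' cursor=10
After op 5 (delete): buf='SOJXZHADZC' cursor=10
After op 6 (insert('R')): buf='SOJXZHADZCR' cursor=11
After op 7 (insert('R')): buf='SOJXZHADZCRR' cursor=12

Answer: 12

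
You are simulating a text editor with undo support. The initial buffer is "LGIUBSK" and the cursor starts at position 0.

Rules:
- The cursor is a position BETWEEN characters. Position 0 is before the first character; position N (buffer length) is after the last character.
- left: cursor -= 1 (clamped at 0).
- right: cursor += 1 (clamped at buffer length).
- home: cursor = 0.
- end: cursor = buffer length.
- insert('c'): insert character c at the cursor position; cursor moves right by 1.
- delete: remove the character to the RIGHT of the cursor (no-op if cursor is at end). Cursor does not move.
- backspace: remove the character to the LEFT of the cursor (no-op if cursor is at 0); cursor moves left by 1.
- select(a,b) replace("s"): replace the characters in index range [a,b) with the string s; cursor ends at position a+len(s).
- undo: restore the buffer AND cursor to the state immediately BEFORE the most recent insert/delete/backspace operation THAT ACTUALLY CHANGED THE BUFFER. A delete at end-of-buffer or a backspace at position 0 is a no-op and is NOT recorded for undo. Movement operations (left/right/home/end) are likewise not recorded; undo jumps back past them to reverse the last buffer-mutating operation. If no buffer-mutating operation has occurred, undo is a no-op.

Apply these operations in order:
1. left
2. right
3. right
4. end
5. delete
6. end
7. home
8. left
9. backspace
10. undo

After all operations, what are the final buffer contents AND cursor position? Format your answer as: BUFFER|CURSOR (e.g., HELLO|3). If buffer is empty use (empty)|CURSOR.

Answer: LGIUBSK|0

Derivation:
After op 1 (left): buf='LGIUBSK' cursor=0
After op 2 (right): buf='LGIUBSK' cursor=1
After op 3 (right): buf='LGIUBSK' cursor=2
After op 4 (end): buf='LGIUBSK' cursor=7
After op 5 (delete): buf='LGIUBSK' cursor=7
After op 6 (end): buf='LGIUBSK' cursor=7
After op 7 (home): buf='LGIUBSK' cursor=0
After op 8 (left): buf='LGIUBSK' cursor=0
After op 9 (backspace): buf='LGIUBSK' cursor=0
After op 10 (undo): buf='LGIUBSK' cursor=0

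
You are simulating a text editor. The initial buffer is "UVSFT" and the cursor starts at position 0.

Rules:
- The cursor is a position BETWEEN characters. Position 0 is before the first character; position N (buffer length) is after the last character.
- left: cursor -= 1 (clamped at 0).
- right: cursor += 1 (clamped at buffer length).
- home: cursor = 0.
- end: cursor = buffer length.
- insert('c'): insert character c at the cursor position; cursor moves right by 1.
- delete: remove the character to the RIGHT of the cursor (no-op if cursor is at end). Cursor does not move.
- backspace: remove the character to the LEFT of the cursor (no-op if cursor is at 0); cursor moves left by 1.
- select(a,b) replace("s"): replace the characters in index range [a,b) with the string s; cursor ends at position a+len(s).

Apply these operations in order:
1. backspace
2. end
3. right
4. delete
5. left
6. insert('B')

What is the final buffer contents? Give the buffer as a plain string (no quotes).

After op 1 (backspace): buf='UVSFT' cursor=0
After op 2 (end): buf='UVSFT' cursor=5
After op 3 (right): buf='UVSFT' cursor=5
After op 4 (delete): buf='UVSFT' cursor=5
After op 5 (left): buf='UVSFT' cursor=4
After op 6 (insert('B')): buf='UVSFBT' cursor=5

Answer: UVSFBT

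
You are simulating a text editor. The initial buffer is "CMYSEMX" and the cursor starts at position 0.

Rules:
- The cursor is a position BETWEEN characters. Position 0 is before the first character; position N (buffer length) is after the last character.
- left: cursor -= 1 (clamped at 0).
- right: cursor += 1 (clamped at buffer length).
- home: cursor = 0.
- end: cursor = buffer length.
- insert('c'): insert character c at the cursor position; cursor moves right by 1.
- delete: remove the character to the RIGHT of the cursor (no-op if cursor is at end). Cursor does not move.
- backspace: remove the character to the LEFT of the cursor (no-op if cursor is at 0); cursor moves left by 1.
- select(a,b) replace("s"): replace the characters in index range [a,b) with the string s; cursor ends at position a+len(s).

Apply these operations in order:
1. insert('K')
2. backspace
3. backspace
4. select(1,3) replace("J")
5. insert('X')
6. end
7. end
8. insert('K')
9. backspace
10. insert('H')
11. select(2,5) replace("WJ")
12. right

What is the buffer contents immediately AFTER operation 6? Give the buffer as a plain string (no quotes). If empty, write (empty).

Answer: CJXSEMX

Derivation:
After op 1 (insert('K')): buf='KCMYSEMX' cursor=1
After op 2 (backspace): buf='CMYSEMX' cursor=0
After op 3 (backspace): buf='CMYSEMX' cursor=0
After op 4 (select(1,3) replace("J")): buf='CJSEMX' cursor=2
After op 5 (insert('X')): buf='CJXSEMX' cursor=3
After op 6 (end): buf='CJXSEMX' cursor=7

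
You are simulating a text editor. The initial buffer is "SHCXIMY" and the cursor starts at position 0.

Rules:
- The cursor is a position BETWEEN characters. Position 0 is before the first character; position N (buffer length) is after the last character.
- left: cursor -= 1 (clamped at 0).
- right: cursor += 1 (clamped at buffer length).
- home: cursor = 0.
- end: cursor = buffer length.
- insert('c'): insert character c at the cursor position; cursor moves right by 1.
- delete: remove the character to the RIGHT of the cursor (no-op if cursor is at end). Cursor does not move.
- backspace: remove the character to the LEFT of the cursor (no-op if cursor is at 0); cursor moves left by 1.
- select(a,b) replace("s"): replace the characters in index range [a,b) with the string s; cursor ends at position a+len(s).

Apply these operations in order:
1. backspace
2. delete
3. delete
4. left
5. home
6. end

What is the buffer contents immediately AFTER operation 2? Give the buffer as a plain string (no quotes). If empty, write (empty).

After op 1 (backspace): buf='SHCXIMY' cursor=0
After op 2 (delete): buf='HCXIMY' cursor=0

Answer: HCXIMY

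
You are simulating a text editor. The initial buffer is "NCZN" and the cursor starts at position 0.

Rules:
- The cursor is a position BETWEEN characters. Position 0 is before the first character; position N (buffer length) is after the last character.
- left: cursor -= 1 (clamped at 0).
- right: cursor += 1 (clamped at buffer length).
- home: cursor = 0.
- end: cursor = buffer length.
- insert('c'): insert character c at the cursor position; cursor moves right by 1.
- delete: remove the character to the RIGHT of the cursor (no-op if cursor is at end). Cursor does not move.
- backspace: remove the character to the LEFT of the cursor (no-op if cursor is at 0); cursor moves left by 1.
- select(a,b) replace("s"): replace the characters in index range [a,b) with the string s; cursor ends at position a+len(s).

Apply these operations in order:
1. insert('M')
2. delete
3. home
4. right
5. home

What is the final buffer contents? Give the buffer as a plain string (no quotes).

After op 1 (insert('M')): buf='MNCZN' cursor=1
After op 2 (delete): buf='MCZN' cursor=1
After op 3 (home): buf='MCZN' cursor=0
After op 4 (right): buf='MCZN' cursor=1
After op 5 (home): buf='MCZN' cursor=0

Answer: MCZN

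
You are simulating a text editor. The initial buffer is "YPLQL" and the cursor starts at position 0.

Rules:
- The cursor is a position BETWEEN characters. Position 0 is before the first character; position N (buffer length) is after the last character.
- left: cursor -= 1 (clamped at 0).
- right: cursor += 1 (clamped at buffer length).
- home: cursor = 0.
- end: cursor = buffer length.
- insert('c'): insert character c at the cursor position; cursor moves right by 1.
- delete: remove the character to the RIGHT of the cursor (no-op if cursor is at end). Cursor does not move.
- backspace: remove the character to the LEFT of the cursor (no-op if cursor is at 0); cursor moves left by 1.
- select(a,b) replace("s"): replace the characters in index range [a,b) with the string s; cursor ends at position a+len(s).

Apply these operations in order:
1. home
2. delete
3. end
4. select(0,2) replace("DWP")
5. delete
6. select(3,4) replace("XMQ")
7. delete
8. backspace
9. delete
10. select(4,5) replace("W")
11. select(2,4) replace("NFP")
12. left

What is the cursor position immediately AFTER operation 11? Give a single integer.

After op 1 (home): buf='YPLQL' cursor=0
After op 2 (delete): buf='PLQL' cursor=0
After op 3 (end): buf='PLQL' cursor=4
After op 4 (select(0,2) replace("DWP")): buf='DWPQL' cursor=3
After op 5 (delete): buf='DWPL' cursor=3
After op 6 (select(3,4) replace("XMQ")): buf='DWPXMQ' cursor=6
After op 7 (delete): buf='DWPXMQ' cursor=6
After op 8 (backspace): buf='DWPXM' cursor=5
After op 9 (delete): buf='DWPXM' cursor=5
After op 10 (select(4,5) replace("W")): buf='DWPXW' cursor=5
After op 11 (select(2,4) replace("NFP")): buf='DWNFPW' cursor=5

Answer: 5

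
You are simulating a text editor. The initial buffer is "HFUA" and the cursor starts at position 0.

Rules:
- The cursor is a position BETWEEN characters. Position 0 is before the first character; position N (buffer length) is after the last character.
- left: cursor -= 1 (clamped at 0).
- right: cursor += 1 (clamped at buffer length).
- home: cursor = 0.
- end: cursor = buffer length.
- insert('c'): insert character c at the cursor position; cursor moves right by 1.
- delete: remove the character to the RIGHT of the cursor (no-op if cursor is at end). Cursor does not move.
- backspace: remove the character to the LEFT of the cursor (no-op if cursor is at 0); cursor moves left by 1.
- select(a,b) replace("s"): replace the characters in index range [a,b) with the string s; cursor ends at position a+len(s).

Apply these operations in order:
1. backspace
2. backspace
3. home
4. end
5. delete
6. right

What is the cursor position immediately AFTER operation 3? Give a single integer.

After op 1 (backspace): buf='HFUA' cursor=0
After op 2 (backspace): buf='HFUA' cursor=0
After op 3 (home): buf='HFUA' cursor=0

Answer: 0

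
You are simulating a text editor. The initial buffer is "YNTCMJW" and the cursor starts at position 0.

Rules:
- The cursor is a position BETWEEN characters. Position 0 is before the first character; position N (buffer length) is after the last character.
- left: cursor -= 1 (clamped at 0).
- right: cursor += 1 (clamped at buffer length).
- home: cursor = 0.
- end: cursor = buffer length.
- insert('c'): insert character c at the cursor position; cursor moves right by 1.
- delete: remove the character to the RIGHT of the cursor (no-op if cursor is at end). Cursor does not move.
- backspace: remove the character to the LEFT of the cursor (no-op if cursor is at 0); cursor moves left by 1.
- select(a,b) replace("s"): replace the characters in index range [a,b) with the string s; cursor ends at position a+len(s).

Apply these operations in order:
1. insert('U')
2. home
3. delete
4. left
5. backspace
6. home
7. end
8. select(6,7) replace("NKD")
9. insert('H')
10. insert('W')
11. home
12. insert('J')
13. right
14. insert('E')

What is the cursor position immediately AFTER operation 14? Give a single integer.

Answer: 3

Derivation:
After op 1 (insert('U')): buf='UYNTCMJW' cursor=1
After op 2 (home): buf='UYNTCMJW' cursor=0
After op 3 (delete): buf='YNTCMJW' cursor=0
After op 4 (left): buf='YNTCMJW' cursor=0
After op 5 (backspace): buf='YNTCMJW' cursor=0
After op 6 (home): buf='YNTCMJW' cursor=0
After op 7 (end): buf='YNTCMJW' cursor=7
After op 8 (select(6,7) replace("NKD")): buf='YNTCMJNKD' cursor=9
After op 9 (insert('H')): buf='YNTCMJNKDH' cursor=10
After op 10 (insert('W')): buf='YNTCMJNKDHW' cursor=11
After op 11 (home): buf='YNTCMJNKDHW' cursor=0
After op 12 (insert('J')): buf='JYNTCMJNKDHW' cursor=1
After op 13 (right): buf='JYNTCMJNKDHW' cursor=2
After op 14 (insert('E')): buf='JYENTCMJNKDHW' cursor=3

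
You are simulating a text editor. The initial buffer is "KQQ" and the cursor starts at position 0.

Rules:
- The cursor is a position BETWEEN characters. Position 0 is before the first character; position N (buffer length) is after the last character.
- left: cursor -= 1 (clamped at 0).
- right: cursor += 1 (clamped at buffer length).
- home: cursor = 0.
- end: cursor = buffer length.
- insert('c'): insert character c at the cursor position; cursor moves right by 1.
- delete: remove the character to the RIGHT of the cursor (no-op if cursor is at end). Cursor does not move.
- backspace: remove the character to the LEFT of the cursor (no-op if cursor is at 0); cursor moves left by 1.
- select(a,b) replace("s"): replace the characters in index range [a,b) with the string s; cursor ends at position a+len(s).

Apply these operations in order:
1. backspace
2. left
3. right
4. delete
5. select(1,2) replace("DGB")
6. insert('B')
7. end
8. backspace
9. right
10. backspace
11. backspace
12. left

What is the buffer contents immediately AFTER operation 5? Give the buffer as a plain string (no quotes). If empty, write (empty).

Answer: KDGB

Derivation:
After op 1 (backspace): buf='KQQ' cursor=0
After op 2 (left): buf='KQQ' cursor=0
After op 3 (right): buf='KQQ' cursor=1
After op 4 (delete): buf='KQ' cursor=1
After op 5 (select(1,2) replace("DGB")): buf='KDGB' cursor=4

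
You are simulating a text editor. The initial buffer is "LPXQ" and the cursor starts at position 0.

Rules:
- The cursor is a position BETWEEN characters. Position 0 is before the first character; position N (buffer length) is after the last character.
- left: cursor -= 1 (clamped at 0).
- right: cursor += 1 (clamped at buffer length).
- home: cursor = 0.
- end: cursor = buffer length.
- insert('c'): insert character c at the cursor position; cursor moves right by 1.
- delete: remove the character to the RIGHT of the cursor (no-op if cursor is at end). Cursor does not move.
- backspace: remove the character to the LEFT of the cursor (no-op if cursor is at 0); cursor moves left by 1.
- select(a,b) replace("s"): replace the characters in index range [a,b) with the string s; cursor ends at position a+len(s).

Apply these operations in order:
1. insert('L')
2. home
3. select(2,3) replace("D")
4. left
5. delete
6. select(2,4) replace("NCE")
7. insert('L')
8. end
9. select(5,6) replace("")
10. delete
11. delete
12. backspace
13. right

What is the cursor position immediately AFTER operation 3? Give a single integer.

After op 1 (insert('L')): buf='LLPXQ' cursor=1
After op 2 (home): buf='LLPXQ' cursor=0
After op 3 (select(2,3) replace("D")): buf='LLDXQ' cursor=3

Answer: 3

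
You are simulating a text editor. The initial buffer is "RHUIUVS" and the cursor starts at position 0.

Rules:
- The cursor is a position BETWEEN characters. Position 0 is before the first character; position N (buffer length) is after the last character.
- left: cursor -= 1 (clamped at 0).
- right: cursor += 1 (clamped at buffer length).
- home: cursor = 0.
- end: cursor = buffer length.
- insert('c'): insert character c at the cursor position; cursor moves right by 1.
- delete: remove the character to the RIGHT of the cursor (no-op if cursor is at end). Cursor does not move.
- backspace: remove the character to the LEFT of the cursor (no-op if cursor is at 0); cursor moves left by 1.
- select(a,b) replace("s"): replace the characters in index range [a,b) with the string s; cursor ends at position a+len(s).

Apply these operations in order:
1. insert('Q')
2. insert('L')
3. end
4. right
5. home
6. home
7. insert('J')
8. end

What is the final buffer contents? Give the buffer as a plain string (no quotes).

After op 1 (insert('Q')): buf='QRHUIUVS' cursor=1
After op 2 (insert('L')): buf='QLRHUIUVS' cursor=2
After op 3 (end): buf='QLRHUIUVS' cursor=9
After op 4 (right): buf='QLRHUIUVS' cursor=9
After op 5 (home): buf='QLRHUIUVS' cursor=0
After op 6 (home): buf='QLRHUIUVS' cursor=0
After op 7 (insert('J')): buf='JQLRHUIUVS' cursor=1
After op 8 (end): buf='JQLRHUIUVS' cursor=10

Answer: JQLRHUIUVS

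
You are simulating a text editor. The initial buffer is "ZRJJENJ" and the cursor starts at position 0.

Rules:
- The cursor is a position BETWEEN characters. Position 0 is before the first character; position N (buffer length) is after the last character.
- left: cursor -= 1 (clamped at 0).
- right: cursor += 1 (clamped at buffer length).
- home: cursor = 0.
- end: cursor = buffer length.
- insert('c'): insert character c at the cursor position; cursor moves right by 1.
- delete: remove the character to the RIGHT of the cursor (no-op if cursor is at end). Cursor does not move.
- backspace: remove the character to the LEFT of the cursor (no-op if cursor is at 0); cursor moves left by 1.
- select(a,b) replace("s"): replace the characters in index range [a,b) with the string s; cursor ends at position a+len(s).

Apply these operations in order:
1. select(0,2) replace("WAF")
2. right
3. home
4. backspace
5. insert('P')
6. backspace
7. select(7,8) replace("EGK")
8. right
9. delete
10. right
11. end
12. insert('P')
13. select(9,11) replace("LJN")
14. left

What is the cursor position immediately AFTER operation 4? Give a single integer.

After op 1 (select(0,2) replace("WAF")): buf='WAFJJENJ' cursor=3
After op 2 (right): buf='WAFJJENJ' cursor=4
After op 3 (home): buf='WAFJJENJ' cursor=0
After op 4 (backspace): buf='WAFJJENJ' cursor=0

Answer: 0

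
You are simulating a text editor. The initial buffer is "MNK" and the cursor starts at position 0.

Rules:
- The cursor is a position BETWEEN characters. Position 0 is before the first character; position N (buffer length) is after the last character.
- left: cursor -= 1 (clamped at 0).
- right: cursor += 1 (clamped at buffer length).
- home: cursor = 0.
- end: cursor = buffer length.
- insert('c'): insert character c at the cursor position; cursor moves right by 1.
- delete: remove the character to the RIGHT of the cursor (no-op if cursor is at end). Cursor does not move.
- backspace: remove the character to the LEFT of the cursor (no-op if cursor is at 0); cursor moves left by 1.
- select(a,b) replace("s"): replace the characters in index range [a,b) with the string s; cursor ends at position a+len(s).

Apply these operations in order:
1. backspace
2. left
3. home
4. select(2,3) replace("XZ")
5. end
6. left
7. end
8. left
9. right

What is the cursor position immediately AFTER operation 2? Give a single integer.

Answer: 0

Derivation:
After op 1 (backspace): buf='MNK' cursor=0
After op 2 (left): buf='MNK' cursor=0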